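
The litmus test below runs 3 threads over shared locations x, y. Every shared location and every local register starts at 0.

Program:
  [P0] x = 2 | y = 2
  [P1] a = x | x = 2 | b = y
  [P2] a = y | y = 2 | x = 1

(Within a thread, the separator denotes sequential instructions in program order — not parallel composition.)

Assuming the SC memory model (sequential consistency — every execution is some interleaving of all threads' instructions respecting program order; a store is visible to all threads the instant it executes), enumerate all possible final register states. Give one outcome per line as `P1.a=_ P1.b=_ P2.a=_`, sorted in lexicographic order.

P1.a=0 P1.b=0 P2.a=0
P1.a=0 P1.b=0 P2.a=2
P1.a=0 P1.b=2 P2.a=0
P1.a=0 P1.b=2 P2.a=2
P1.a=1 P1.b=2 P2.a=0
P1.a=1 P1.b=2 P2.a=2
P1.a=2 P1.b=0 P2.a=0
P1.a=2 P1.b=0 P2.a=2
P1.a=2 P1.b=2 P2.a=0
P1.a=2 P1.b=2 P2.a=2

outcome vector order: (P1.a,P1.b,P2.a)
|SC outcomes| = 10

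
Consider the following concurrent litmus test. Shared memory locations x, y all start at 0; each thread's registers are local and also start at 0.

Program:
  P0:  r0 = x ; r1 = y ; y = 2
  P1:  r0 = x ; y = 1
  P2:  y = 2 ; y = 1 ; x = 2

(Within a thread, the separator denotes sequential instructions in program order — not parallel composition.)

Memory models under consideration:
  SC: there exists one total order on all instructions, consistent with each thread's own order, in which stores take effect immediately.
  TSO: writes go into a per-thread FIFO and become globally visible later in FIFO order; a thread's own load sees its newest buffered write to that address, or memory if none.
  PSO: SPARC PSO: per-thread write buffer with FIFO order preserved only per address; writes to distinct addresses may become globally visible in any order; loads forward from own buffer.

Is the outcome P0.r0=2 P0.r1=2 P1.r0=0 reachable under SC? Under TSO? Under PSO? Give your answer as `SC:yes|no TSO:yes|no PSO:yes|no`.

SC:no TSO:no PSO:yes

outcome vector order: (P0.r0,P0.r1,P1.r0)
SC (8): 0/0/0, 0/0/2, 0/1/0, 0/1/2, 0/2/0, 0/2/2, 2/1/0, 2/1/2
TSO (8): 0/0/0, 0/0/2, 0/1/0, 0/1/2, 0/2/0, 0/2/2, 2/1/0, 2/1/2
PSO (12): 0/0/0, 0/0/2, 0/1/0, 0/1/2, 0/2/0, 0/2/2, 2/0/0, 2/0/2, 2/1/0, 2/1/2, 2/2/0, 2/2/2
target 2/2/0 ∈ {PSO}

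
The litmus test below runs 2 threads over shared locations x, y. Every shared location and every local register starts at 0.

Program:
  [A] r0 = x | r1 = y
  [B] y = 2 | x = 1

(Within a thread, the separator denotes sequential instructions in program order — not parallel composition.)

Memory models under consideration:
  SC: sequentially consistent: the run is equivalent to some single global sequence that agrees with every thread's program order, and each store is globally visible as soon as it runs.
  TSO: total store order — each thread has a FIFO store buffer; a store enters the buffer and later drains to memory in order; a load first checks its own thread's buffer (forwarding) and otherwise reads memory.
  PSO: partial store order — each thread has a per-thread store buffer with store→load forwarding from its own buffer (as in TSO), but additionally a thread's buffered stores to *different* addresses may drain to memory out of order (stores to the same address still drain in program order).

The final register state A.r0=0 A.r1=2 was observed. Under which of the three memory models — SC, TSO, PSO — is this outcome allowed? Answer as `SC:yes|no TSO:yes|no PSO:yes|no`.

outcome vector order: (A.r0,A.r1)
SC (3): (0,0) (0,2) (1,2)
TSO (3): (0,0) (0,2) (1,2)
PSO (4): (0,0) (0,2) (1,0) (1,2)
target (0,2) ∈ {SC,TSO,PSO}

SC:yes TSO:yes PSO:yes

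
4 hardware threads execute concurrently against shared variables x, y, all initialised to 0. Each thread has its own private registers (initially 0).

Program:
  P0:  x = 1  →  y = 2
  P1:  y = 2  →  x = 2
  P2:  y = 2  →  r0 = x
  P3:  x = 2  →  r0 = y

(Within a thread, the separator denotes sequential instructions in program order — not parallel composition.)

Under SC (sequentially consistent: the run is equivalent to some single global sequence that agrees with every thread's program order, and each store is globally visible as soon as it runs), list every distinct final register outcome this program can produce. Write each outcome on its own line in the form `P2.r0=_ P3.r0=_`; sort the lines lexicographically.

P2.r0=0 P3.r0=2
P2.r0=1 P3.r0=0
P2.r0=1 P3.r0=2
P2.r0=2 P3.r0=0
P2.r0=2 P3.r0=2

outcome vector order: (P2.r0,P3.r0)
|SC outcomes| = 5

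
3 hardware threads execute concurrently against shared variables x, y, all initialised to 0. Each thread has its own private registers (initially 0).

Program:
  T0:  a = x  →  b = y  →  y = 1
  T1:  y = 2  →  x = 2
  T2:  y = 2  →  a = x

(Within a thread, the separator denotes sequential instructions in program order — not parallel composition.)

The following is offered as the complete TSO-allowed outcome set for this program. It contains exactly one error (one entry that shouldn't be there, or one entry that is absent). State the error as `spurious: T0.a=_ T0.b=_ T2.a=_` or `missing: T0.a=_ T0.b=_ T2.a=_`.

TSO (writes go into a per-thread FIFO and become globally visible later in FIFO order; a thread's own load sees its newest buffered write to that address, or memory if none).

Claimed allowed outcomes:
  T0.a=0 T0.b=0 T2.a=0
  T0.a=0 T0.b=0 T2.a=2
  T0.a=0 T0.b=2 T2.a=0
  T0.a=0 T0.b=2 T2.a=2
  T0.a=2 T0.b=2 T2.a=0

outcome vector order: (T0.a,T0.b,T2.a)
under TSO → (0,0,0) (0,0,2) (0,2,0) (0,2,2) (2,2,0) (2,2,2)
TSO∖claimed = {(2,2,2)}

missing: T0.a=2 T0.b=2 T2.a=2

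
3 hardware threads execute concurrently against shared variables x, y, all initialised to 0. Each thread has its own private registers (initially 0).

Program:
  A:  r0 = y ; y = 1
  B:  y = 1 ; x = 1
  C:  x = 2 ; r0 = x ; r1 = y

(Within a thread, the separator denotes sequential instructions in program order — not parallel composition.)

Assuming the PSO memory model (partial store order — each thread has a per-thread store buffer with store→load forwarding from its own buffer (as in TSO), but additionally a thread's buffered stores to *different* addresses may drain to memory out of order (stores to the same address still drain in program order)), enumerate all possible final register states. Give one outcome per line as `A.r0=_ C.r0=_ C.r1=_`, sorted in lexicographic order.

A.r0=0 C.r0=1 C.r1=0
A.r0=0 C.r0=1 C.r1=1
A.r0=0 C.r0=2 C.r1=0
A.r0=0 C.r0=2 C.r1=1
A.r0=1 C.r0=1 C.r1=0
A.r0=1 C.r0=1 C.r1=1
A.r0=1 C.r0=2 C.r1=0
A.r0=1 C.r0=2 C.r1=1

outcome vector order: (A.r0,C.r0,C.r1)
|PSO outcomes| = 8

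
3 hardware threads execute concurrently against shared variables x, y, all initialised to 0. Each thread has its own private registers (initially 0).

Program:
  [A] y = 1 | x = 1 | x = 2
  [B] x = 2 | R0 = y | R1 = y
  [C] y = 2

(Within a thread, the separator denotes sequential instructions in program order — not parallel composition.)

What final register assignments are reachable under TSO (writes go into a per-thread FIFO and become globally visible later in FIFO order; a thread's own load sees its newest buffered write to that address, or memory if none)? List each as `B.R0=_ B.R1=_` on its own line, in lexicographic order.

B.R0=0 B.R1=0
B.R0=0 B.R1=1
B.R0=0 B.R1=2
B.R0=1 B.R1=1
B.R0=1 B.R1=2
B.R0=2 B.R1=1
B.R0=2 B.R1=2

outcome vector order: (B.R0,B.R1)
|TSO outcomes| = 7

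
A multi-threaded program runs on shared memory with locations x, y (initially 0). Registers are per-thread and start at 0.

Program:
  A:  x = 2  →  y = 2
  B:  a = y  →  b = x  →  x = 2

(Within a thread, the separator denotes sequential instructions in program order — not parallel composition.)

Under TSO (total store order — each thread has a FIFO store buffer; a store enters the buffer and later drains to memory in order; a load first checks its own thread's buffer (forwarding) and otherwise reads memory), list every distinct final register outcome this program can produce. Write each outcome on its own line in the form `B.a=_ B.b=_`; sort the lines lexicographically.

B.a=0 B.b=0
B.a=0 B.b=2
B.a=2 B.b=2

outcome vector order: (B.a,B.b)
|TSO outcomes| = 3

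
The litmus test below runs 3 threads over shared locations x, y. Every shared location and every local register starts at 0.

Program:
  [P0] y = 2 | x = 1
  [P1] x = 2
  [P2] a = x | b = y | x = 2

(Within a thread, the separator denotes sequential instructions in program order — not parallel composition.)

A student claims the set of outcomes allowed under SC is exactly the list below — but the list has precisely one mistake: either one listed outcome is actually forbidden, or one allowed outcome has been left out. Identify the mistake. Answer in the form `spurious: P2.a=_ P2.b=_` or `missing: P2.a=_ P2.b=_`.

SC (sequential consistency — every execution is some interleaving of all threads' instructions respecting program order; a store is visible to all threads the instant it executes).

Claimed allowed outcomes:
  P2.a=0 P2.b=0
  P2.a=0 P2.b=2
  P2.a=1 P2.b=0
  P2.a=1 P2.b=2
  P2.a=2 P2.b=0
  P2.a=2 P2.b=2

outcome vector order: (P2.a,P2.b)
SC (5): 00, 02, 12, 20, 22
claimed∖SC = {10}

spurious: P2.a=1 P2.b=0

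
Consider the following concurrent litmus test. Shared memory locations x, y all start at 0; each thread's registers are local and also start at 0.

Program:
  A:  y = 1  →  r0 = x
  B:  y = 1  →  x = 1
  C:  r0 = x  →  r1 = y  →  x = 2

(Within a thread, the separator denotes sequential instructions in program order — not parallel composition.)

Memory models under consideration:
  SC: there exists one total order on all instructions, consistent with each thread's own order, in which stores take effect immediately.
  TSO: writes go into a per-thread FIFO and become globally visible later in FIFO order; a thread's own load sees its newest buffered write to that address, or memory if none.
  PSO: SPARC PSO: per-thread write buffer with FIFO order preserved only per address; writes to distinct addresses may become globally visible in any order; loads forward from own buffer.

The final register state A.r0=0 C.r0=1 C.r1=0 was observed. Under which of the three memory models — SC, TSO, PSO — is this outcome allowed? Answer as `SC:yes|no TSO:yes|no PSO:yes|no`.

outcome vector order: (A.r0,C.r0,C.r1)
SC (9): 000; 001; 011; 100; 101; 111; 200; 201; 211
TSO (9): 000; 001; 011; 100; 101; 111; 200; 201; 211
PSO (12): 000; 001; 010; 011; 100; 101; 110; 111; 200; 201; 210; 211
target 010 ∈ {PSO}

SC:no TSO:no PSO:yes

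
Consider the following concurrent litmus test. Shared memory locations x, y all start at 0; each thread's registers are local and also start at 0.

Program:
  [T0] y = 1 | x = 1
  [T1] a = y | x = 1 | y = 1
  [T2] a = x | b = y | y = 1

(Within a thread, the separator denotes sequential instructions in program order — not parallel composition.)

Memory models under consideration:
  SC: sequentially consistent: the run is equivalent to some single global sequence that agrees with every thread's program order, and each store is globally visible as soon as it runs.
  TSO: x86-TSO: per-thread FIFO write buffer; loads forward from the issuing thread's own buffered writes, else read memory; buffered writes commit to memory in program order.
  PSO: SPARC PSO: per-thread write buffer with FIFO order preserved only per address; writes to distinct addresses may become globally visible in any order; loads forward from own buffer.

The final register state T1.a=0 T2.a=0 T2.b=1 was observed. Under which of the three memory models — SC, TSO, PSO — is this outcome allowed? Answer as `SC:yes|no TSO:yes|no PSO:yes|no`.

SC:yes TSO:yes PSO:yes

outcome vector order: (T1.a,T2.a,T2.b)
[SC] allowed = {<0 0 0>, <0 0 1>, <0 1 0>, <0 1 1>, <1 0 0>, <1 0 1>, <1 1 1>}
[TSO] allowed = {<0 0 0>, <0 0 1>, <0 1 0>, <0 1 1>, <1 0 0>, <1 0 1>, <1 1 1>}
[PSO] allowed = {<0 0 0>, <0 0 1>, <0 1 0>, <0 1 1>, <1 0 0>, <1 0 1>, <1 1 0>, <1 1 1>}
target <0 0 1> ∈ {SC,TSO,PSO}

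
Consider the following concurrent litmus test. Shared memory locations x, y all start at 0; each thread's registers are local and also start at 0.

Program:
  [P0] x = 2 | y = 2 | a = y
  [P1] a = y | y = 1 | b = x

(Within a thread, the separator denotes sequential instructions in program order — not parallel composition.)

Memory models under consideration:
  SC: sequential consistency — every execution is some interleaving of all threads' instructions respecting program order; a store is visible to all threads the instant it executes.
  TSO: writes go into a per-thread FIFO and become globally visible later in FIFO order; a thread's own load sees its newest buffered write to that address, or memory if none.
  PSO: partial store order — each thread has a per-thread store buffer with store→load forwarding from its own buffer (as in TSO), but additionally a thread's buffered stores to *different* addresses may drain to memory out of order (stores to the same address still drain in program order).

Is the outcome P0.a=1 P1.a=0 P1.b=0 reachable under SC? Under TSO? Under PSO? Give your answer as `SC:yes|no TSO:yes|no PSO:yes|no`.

outcome vector order: (P0.a,P1.a,P1.b)
[SC] allowed = {<1 0 2>, <1 2 2>, <2 0 0>, <2 0 2>, <2 2 2>}
[TSO] allowed = {<1 0 0>, <1 0 2>, <1 2 2>, <2 0 0>, <2 0 2>, <2 2 2>}
[PSO] allowed = {<1 0 0>, <1 0 2>, <1 2 0>, <1 2 2>, <2 0 0>, <2 0 2>, <2 2 0>, <2 2 2>}
target <1 0 0> ∈ {TSO,PSO}

SC:no TSO:yes PSO:yes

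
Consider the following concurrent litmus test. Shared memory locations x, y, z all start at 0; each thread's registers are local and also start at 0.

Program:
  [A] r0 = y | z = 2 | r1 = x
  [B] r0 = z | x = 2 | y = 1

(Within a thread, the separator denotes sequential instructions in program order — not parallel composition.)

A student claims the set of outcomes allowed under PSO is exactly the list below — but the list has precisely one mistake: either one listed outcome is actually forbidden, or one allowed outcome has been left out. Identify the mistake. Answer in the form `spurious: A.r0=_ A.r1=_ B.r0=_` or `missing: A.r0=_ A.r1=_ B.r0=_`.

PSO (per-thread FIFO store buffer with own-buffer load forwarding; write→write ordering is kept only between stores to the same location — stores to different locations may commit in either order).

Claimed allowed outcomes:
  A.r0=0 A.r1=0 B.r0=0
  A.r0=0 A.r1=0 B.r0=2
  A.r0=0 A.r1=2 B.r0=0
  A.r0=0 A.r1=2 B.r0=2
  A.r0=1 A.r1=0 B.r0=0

missing: A.r0=1 A.r1=2 B.r0=0

outcome vector order: (A.r0,A.r1,B.r0)
under PSO → (0,0,0); (0,0,2); (0,2,0); (0,2,2); (1,0,0); (1,2,0)
PSO∖claimed = {(1,2,0)}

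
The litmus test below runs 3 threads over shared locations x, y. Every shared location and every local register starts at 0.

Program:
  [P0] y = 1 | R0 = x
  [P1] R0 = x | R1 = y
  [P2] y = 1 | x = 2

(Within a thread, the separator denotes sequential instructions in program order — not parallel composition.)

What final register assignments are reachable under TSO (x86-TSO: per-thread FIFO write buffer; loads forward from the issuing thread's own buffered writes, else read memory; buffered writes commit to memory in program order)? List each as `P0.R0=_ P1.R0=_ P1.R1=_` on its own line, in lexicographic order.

P0.R0=0 P1.R0=0 P1.R1=0
P0.R0=0 P1.R0=0 P1.R1=1
P0.R0=0 P1.R0=2 P1.R1=1
P0.R0=2 P1.R0=0 P1.R1=0
P0.R0=2 P1.R0=0 P1.R1=1
P0.R0=2 P1.R0=2 P1.R1=1

outcome vector order: (P0.R0,P1.R0,P1.R1)
|TSO outcomes| = 6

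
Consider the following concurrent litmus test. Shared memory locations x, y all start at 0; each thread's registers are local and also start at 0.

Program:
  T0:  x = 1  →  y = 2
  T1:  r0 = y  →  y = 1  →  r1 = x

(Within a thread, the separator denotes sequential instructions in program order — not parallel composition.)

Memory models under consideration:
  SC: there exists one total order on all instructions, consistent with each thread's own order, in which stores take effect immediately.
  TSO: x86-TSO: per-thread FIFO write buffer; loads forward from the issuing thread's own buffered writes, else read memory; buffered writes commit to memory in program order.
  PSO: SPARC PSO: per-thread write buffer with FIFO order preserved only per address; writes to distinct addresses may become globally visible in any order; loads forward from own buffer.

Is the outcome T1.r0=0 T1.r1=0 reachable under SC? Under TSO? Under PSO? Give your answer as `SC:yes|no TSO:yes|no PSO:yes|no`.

SC:yes TSO:yes PSO:yes

outcome vector order: (T1.r0,T1.r1)
SC (3): 0/0 0/1 2/1
TSO (3): 0/0 0/1 2/1
PSO (4): 0/0 0/1 2/0 2/1
target 0/0 ∈ {SC,TSO,PSO}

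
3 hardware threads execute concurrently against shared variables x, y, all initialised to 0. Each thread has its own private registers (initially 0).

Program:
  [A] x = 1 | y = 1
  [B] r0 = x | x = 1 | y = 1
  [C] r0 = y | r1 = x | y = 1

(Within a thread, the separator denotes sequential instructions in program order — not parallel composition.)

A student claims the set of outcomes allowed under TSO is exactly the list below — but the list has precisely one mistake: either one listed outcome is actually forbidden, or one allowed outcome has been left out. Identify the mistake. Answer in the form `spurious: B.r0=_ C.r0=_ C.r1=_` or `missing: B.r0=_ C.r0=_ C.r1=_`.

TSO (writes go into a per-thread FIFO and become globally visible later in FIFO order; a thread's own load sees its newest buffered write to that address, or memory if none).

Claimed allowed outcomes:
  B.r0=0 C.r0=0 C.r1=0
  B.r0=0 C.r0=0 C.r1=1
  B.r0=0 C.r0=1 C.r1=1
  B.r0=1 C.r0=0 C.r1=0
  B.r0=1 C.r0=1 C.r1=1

missing: B.r0=1 C.r0=0 C.r1=1

outcome vector order: (B.r0,C.r0,C.r1)
TSO (6): (0,0,0), (0,0,1), (0,1,1), (1,0,0), (1,0,1), (1,1,1)
TSO∖claimed = {(1,0,1)}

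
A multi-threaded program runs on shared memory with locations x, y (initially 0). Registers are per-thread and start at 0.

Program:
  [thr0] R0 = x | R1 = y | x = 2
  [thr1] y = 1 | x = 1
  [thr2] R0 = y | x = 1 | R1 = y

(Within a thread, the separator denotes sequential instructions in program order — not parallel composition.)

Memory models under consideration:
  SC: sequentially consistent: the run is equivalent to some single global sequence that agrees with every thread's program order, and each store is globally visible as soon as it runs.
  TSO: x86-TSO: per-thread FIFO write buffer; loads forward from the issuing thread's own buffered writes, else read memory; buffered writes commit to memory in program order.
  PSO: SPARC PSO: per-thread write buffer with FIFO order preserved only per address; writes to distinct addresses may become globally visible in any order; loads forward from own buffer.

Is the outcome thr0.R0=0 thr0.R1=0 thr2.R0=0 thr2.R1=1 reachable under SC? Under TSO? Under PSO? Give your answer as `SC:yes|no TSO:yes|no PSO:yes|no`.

outcome vector order: (thr0.R0,thr0.R1,thr2.R0,thr2.R1)
SC (11): 0/0/0/0; 0/0/0/1; 0/0/1/1; 0/1/0/0; 0/1/0/1; 0/1/1/1; 1/0/0/0; 1/0/0/1; 1/1/0/0; 1/1/0/1; 1/1/1/1
TSO (11): 0/0/0/0; 0/0/0/1; 0/0/1/1; 0/1/0/0; 0/1/0/1; 0/1/1/1; 1/0/0/0; 1/0/0/1; 1/1/0/0; 1/1/0/1; 1/1/1/1
PSO (12): 0/0/0/0; 0/0/0/1; 0/0/1/1; 0/1/0/0; 0/1/0/1; 0/1/1/1; 1/0/0/0; 1/0/0/1; 1/0/1/1; 1/1/0/0; 1/1/0/1; 1/1/1/1
target 0/0/0/1 ∈ {SC,TSO,PSO}

SC:yes TSO:yes PSO:yes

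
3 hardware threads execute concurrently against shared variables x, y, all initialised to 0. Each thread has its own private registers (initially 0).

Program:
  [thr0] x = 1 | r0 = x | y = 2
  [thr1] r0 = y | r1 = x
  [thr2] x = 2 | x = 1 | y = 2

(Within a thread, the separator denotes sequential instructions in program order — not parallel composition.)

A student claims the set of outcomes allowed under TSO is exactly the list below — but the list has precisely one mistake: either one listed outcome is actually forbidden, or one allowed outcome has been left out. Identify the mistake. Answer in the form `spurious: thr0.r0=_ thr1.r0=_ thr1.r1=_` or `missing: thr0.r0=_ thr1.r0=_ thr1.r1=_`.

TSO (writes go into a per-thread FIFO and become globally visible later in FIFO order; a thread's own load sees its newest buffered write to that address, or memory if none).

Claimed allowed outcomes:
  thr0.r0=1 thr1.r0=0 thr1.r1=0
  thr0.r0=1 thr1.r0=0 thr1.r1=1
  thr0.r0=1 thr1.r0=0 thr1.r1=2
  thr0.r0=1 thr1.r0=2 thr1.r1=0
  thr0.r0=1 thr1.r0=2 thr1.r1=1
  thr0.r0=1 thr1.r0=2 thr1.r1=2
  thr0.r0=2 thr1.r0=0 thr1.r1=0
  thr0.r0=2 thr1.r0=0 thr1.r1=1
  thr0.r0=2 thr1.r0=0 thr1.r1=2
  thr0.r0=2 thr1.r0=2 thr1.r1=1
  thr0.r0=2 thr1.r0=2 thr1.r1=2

outcome vector order: (thr0.r0,thr1.r0,thr1.r1)
under TSO → 1/0/0, 1/0/1, 1/0/2, 1/2/1, 1/2/2, 2/0/0, 2/0/1, 2/0/2, 2/2/1, 2/2/2
claimed∖TSO = {1/2/0}

spurious: thr0.r0=1 thr1.r0=2 thr1.r1=0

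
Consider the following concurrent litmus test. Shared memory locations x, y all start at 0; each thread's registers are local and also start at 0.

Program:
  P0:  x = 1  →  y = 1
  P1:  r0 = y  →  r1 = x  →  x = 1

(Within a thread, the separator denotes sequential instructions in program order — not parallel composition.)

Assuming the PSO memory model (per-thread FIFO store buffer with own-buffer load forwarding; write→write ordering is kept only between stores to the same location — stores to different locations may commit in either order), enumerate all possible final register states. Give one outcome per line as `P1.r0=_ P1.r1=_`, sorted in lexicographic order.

outcome vector order: (P1.r0,P1.r1)
|PSO outcomes| = 4

P1.r0=0 P1.r1=0
P1.r0=0 P1.r1=1
P1.r0=1 P1.r1=0
P1.r0=1 P1.r1=1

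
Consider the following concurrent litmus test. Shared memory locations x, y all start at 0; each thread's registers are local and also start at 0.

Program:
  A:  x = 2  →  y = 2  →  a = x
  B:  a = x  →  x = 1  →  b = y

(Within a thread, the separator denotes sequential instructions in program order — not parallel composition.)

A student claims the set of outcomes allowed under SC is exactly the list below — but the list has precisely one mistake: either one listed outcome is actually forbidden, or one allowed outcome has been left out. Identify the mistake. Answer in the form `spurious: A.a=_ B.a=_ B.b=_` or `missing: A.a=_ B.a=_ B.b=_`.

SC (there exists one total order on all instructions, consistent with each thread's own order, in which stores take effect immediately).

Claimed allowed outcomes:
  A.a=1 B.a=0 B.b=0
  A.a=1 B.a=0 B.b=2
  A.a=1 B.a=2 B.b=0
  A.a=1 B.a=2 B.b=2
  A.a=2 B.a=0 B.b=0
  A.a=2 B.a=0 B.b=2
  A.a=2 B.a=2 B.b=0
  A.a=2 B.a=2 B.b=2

outcome vector order: (A.a,B.a,B.b)
under SC → (1,0,0), (1,0,2), (1,2,0), (1,2,2), (2,0,0), (2,0,2), (2,2,2)
claimed∖SC = {(2,2,0)}

spurious: A.a=2 B.a=2 B.b=0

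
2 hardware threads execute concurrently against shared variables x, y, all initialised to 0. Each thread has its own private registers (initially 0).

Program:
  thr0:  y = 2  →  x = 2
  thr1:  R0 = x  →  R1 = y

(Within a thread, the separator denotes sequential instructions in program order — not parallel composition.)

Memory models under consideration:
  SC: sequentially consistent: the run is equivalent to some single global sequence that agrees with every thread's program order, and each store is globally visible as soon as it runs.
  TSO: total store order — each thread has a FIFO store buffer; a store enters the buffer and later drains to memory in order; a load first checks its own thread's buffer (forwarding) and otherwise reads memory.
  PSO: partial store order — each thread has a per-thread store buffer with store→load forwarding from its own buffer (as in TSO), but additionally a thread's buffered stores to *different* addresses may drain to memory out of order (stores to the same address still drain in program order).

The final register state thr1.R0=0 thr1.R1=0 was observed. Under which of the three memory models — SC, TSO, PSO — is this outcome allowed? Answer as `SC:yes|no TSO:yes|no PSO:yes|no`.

SC:yes TSO:yes PSO:yes

outcome vector order: (thr1.R0,thr1.R1)
[SC] allowed = {(0,0) (0,2) (2,2)}
[TSO] allowed = {(0,0) (0,2) (2,2)}
[PSO] allowed = {(0,0) (0,2) (2,0) (2,2)}
target (0,0) ∈ {SC,TSO,PSO}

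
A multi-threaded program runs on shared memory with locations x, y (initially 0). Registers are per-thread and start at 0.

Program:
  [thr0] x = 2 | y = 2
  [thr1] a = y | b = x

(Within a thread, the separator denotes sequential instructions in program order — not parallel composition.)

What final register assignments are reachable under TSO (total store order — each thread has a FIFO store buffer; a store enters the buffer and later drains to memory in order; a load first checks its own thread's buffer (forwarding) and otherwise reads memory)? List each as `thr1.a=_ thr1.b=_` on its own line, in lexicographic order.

outcome vector order: (thr1.a,thr1.b)
|TSO outcomes| = 3

thr1.a=0 thr1.b=0
thr1.a=0 thr1.b=2
thr1.a=2 thr1.b=2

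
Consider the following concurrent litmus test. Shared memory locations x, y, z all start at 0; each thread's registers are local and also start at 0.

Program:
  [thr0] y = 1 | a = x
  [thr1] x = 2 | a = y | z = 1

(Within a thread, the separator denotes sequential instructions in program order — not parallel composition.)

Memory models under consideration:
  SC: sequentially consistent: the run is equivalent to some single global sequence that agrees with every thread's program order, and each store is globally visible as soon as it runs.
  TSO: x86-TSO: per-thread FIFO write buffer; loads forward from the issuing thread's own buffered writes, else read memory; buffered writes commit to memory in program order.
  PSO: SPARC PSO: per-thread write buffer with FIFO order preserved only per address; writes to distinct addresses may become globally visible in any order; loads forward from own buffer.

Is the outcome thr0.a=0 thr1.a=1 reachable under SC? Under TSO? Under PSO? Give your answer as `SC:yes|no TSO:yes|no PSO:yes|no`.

SC:yes TSO:yes PSO:yes

outcome vector order: (thr0.a,thr1.a)
SC: 3 outcomes — {<0 1>, <2 0>, <2 1>}
TSO: 4 outcomes — {<0 0>, <0 1>, <2 0>, <2 1>}
PSO: 4 outcomes — {<0 0>, <0 1>, <2 0>, <2 1>}
target <0 1> ∈ {SC,TSO,PSO}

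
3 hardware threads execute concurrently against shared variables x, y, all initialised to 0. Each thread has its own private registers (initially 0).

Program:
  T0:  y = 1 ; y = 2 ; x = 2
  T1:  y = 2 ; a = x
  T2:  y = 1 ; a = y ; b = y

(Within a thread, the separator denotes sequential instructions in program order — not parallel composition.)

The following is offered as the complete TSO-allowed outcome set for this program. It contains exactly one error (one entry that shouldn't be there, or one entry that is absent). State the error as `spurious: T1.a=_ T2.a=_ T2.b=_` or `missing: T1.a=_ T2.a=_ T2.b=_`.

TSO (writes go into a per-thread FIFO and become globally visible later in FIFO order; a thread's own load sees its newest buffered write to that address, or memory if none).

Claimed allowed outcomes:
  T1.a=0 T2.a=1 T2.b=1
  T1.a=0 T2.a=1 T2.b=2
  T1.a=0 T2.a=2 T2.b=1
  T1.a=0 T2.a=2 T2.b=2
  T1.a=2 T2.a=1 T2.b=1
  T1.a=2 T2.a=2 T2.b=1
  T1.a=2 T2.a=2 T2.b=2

outcome vector order: (T1.a,T2.a,T2.b)
under TSO → <0 1 1>, <0 1 2>, <0 2 1>, <0 2 2>, <2 1 1>, <2 1 2>, <2 2 1>, <2 2 2>
TSO∖claimed = {<2 1 2>}

missing: T1.a=2 T2.a=1 T2.b=2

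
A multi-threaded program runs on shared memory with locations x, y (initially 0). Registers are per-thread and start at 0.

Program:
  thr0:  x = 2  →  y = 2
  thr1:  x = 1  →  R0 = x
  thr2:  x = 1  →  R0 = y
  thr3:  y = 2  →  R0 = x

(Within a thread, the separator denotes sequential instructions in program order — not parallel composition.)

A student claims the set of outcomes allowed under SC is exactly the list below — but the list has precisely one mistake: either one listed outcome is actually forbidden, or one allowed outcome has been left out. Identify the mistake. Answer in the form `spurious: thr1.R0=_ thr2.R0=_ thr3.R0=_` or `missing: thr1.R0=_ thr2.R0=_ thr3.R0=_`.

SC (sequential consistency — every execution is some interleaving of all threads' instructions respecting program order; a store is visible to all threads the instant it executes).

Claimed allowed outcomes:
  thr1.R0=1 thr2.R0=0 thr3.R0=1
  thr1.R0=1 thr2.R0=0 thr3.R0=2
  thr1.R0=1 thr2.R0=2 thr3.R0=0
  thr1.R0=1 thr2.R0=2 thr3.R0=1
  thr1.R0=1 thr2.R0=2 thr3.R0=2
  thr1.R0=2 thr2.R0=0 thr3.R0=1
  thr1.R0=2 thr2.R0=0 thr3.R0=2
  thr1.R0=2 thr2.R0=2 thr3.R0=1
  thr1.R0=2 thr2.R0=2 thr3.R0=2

outcome vector order: (thr1.R0,thr2.R0,thr3.R0)
SC: 10 outcomes — {101 102 120 121 122 201 202 220 221 222}
SC∖claimed = {220}

missing: thr1.R0=2 thr2.R0=2 thr3.R0=0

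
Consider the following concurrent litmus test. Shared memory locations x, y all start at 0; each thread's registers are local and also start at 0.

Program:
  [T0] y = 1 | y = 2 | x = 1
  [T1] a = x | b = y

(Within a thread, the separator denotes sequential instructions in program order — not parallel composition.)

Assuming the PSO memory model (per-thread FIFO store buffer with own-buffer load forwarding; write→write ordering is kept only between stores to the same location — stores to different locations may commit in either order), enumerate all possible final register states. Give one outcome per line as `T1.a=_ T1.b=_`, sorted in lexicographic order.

outcome vector order: (T1.a,T1.b)
|PSO outcomes| = 6

T1.a=0 T1.b=0
T1.a=0 T1.b=1
T1.a=0 T1.b=2
T1.a=1 T1.b=0
T1.a=1 T1.b=1
T1.a=1 T1.b=2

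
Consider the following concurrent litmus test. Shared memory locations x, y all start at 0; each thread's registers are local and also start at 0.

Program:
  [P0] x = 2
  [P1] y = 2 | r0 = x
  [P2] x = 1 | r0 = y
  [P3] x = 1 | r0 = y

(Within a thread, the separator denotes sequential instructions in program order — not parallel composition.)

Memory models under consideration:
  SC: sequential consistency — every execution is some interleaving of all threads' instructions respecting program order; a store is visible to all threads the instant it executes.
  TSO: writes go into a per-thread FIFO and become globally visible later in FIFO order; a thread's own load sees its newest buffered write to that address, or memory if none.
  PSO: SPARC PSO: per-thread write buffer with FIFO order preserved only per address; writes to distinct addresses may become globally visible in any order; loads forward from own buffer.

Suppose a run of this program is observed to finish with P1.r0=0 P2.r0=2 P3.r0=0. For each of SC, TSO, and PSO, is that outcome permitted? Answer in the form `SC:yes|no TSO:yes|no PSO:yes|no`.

outcome vector order: (P1.r0,P2.r0,P3.r0)
[SC] allowed = {0/2/2, 1/0/0, 1/0/2, 1/2/0, 1/2/2, 2/0/0, 2/0/2, 2/2/0, 2/2/2}
[TSO] allowed = {0/0/0, 0/0/2, 0/2/0, 0/2/2, 1/0/0, 1/0/2, 1/2/0, 1/2/2, 2/0/0, 2/0/2, 2/2/0, 2/2/2}
[PSO] allowed = {0/0/0, 0/0/2, 0/2/0, 0/2/2, 1/0/0, 1/0/2, 1/2/0, 1/2/2, 2/0/0, 2/0/2, 2/2/0, 2/2/2}
target 0/2/0 ∈ {TSO,PSO}

SC:no TSO:yes PSO:yes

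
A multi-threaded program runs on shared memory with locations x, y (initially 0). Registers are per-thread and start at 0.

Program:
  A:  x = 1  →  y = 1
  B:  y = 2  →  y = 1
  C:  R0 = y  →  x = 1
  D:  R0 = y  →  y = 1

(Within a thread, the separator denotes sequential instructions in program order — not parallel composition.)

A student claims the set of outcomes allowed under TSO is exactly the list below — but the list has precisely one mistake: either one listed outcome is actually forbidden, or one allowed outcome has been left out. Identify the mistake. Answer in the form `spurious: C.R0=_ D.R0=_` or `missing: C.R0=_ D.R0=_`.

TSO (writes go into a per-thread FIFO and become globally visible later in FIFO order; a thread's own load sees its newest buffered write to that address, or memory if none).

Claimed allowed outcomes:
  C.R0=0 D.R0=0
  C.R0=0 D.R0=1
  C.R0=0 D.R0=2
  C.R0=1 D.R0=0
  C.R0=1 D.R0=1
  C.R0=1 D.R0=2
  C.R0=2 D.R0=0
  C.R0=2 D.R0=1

outcome vector order: (C.R0,D.R0)
TSO: 9 outcomes — {(0,0), (0,1), (0,2), (1,0), (1,1), (1,2), (2,0), (2,1), (2,2)}
TSO∖claimed = {(2,2)}

missing: C.R0=2 D.R0=2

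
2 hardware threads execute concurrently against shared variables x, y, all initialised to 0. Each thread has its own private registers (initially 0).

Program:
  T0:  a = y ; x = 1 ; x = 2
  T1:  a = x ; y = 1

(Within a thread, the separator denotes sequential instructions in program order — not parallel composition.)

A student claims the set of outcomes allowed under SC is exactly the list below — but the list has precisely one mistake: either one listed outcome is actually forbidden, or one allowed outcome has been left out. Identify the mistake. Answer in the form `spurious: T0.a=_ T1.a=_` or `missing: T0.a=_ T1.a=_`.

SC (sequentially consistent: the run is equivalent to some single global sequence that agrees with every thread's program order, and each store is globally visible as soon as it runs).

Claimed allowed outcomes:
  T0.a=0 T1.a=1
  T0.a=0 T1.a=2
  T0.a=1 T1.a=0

missing: T0.a=0 T1.a=0

outcome vector order: (T0.a,T1.a)
under SC → (0,0) (0,1) (0,2) (1,0)
SC∖claimed = {(0,0)}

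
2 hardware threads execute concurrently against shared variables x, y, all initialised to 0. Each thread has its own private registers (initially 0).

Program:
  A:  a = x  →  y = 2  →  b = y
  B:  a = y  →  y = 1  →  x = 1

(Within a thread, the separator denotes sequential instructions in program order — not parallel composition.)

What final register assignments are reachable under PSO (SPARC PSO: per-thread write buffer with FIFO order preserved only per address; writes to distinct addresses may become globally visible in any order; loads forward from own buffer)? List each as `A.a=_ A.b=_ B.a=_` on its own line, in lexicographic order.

A.a=0 A.b=1 B.a=0
A.a=0 A.b=1 B.a=2
A.a=0 A.b=2 B.a=0
A.a=0 A.b=2 B.a=2
A.a=1 A.b=1 B.a=0
A.a=1 A.b=2 B.a=0

outcome vector order: (A.a,A.b,B.a)
|PSO outcomes| = 6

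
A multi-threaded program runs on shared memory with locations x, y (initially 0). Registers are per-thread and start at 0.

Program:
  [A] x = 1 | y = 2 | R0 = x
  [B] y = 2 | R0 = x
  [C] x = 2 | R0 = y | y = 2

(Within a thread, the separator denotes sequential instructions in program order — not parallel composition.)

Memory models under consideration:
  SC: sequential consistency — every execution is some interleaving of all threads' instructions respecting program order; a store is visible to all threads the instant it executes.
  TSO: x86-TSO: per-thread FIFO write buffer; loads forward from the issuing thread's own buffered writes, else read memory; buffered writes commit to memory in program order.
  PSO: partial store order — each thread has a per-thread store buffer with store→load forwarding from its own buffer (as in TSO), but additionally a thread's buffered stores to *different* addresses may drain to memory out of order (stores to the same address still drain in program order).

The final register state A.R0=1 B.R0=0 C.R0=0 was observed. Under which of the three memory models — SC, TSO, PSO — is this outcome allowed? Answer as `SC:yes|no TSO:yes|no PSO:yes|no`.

SC:no TSO:yes PSO:yes

outcome vector order: (A.R0,B.R0,C.R0)
SC: 9 outcomes — {1/0/2; 1/1/0; 1/1/2; 1/2/0; 1/2/2; 2/0/2; 2/1/2; 2/2/0; 2/2/2}
TSO: 12 outcomes — {1/0/0; 1/0/2; 1/1/0; 1/1/2; 1/2/0; 1/2/2; 2/0/0; 2/0/2; 2/1/0; 2/1/2; 2/2/0; 2/2/2}
PSO: 12 outcomes — {1/0/0; 1/0/2; 1/1/0; 1/1/2; 1/2/0; 1/2/2; 2/0/0; 2/0/2; 2/1/0; 2/1/2; 2/2/0; 2/2/2}
target 1/0/0 ∈ {TSO,PSO}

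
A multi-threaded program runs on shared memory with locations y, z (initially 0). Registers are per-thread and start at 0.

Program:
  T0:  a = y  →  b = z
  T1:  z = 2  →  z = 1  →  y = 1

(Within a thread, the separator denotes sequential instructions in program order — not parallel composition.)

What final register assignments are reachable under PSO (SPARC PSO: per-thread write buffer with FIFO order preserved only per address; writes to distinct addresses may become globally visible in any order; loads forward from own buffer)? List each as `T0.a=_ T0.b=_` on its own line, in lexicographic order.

T0.a=0 T0.b=0
T0.a=0 T0.b=1
T0.a=0 T0.b=2
T0.a=1 T0.b=0
T0.a=1 T0.b=1
T0.a=1 T0.b=2

outcome vector order: (T0.a,T0.b)
|PSO outcomes| = 6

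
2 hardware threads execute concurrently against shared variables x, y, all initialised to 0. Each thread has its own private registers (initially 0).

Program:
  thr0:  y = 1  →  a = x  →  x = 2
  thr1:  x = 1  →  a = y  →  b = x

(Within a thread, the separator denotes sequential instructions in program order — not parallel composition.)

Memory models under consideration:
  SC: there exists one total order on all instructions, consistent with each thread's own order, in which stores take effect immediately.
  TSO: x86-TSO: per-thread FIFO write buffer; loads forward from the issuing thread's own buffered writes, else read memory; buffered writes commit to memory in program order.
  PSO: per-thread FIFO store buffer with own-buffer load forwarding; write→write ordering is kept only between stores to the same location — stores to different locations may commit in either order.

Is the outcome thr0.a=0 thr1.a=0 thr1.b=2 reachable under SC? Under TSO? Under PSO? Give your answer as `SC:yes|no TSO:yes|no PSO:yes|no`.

outcome vector order: (thr0.a,thr1.a,thr1.b)
under SC → 0/1/1, 0/1/2, 1/0/1, 1/0/2, 1/1/1, 1/1/2
under TSO → 0/0/1, 0/0/2, 0/1/1, 0/1/2, 1/0/1, 1/0/2, 1/1/1, 1/1/2
under PSO → 0/0/1, 0/0/2, 0/1/1, 0/1/2, 1/0/1, 1/0/2, 1/1/1, 1/1/2
target 0/0/2 ∈ {TSO,PSO}

SC:no TSO:yes PSO:yes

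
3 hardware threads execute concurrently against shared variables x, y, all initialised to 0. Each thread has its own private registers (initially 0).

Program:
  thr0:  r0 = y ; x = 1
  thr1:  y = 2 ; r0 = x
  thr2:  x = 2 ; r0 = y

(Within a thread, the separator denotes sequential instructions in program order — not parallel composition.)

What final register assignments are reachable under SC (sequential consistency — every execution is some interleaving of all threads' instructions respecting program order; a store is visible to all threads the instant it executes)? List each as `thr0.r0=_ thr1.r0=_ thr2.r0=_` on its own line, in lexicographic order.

thr0.r0=0 thr1.r0=0 thr2.r0=2
thr0.r0=0 thr1.r0=1 thr2.r0=0
thr0.r0=0 thr1.r0=1 thr2.r0=2
thr0.r0=0 thr1.r0=2 thr2.r0=0
thr0.r0=0 thr1.r0=2 thr2.r0=2
thr0.r0=2 thr1.r0=0 thr2.r0=2
thr0.r0=2 thr1.r0=1 thr2.r0=0
thr0.r0=2 thr1.r0=1 thr2.r0=2
thr0.r0=2 thr1.r0=2 thr2.r0=0
thr0.r0=2 thr1.r0=2 thr2.r0=2

outcome vector order: (thr0.r0,thr1.r0,thr2.r0)
|SC outcomes| = 10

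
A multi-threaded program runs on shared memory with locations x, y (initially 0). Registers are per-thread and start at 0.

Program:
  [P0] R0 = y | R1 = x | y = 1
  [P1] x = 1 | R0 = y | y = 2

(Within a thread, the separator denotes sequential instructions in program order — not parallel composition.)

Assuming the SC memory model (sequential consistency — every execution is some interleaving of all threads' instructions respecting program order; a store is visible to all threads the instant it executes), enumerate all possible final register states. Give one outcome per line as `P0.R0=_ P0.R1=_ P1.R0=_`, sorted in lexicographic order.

P0.R0=0 P0.R1=0 P1.R0=0
P0.R0=0 P0.R1=0 P1.R0=1
P0.R0=0 P0.R1=1 P1.R0=0
P0.R0=0 P0.R1=1 P1.R0=1
P0.R0=2 P0.R1=1 P1.R0=0

outcome vector order: (P0.R0,P0.R1,P1.R0)
|SC outcomes| = 5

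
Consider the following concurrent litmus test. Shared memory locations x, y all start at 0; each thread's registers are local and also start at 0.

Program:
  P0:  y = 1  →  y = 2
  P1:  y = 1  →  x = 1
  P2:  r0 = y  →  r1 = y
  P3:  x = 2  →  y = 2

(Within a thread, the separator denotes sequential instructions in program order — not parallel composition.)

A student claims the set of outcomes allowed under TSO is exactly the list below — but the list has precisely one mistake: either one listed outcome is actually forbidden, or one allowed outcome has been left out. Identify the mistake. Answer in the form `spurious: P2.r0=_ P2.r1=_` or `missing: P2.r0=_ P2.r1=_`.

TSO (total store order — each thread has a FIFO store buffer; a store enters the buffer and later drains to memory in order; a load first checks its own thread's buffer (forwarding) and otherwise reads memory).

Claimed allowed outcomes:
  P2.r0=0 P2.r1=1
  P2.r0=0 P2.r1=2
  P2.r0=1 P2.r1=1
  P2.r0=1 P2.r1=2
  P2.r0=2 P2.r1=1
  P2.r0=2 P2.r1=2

missing: P2.r0=0 P2.r1=0

outcome vector order: (P2.r0,P2.r1)
under TSO → 0/0 0/1 0/2 1/1 1/2 2/1 2/2
TSO∖claimed = {0/0}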